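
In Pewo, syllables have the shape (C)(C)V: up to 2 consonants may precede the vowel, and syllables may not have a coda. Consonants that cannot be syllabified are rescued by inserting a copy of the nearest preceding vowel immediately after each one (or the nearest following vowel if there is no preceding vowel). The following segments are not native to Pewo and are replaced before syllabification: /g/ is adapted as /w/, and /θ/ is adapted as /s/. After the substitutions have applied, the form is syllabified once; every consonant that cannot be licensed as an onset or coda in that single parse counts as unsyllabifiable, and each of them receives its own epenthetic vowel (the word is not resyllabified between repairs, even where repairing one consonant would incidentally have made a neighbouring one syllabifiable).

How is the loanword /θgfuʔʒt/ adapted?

suwfuʔuʒutu

Substitution: /θ/ → /s/, /g/ → /w/, giving /swfuʔʒt/.
Under (C)(C)V, the unsyllabifiable consonants are /s/, /ʔ/, /ʒ/, /t/ (no codas are permitted; onsets may contain at most 2 consonants).
Each unlicensed consonant becomes the onset of a new syllable: /s/ → /su/, /ʔ/ → /ʔu/, /ʒ/ → /ʒu/, /t/ → /tu/.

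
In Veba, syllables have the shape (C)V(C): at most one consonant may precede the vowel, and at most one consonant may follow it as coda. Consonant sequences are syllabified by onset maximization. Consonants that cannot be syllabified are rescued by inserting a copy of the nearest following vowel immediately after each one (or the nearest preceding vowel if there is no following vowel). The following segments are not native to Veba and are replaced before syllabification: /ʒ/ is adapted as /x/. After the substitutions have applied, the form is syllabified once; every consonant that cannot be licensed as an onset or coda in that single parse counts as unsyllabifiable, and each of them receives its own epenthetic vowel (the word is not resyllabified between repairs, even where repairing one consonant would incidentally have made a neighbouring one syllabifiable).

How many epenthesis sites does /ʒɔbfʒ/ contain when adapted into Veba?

2

After substitution the input is /xɔbfx/.
The unsyllabifiable consonants are /f/, /x/; each receives one epenthetic vowel.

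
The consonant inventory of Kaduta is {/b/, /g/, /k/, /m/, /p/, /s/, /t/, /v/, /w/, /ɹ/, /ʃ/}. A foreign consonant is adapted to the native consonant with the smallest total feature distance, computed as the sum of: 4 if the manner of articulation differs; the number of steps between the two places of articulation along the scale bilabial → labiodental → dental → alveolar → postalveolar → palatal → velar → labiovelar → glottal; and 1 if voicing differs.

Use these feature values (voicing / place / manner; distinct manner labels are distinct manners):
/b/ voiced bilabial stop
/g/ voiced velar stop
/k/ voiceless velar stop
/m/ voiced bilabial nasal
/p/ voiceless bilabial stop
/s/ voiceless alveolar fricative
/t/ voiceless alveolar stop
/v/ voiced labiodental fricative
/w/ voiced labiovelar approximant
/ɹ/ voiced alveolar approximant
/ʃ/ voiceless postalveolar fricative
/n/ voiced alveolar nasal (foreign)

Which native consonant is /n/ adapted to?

m

/m/ is closest: same manner (nasal), place distance 3 (alveolar→bilabial), same voicing; total 3. Next closest is /ɹ/ at distance 4.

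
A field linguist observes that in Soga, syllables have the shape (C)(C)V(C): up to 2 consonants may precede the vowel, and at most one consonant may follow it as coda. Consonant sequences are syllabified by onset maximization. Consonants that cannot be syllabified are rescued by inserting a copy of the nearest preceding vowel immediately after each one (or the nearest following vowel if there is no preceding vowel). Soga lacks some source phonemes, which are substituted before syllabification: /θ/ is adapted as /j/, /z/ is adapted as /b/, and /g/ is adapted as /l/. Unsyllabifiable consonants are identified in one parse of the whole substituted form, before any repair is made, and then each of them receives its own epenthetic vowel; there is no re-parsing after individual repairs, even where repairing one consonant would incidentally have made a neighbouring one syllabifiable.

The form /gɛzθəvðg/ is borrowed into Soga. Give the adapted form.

lɛbjəvðələ

Substitution: /g/ → /l/, /z/ → /b/, /θ/ → /j/, giving /lɛbjəvðl/.
Syllabifying with onset maximization leaves /ð/, /l/ stranded (at most one coda consonant is licensed; onsets may contain at most 2 consonants).
Each unlicensed consonant becomes the onset of a new syllable: /ð/ → /ðə/, /l/ → /lə/.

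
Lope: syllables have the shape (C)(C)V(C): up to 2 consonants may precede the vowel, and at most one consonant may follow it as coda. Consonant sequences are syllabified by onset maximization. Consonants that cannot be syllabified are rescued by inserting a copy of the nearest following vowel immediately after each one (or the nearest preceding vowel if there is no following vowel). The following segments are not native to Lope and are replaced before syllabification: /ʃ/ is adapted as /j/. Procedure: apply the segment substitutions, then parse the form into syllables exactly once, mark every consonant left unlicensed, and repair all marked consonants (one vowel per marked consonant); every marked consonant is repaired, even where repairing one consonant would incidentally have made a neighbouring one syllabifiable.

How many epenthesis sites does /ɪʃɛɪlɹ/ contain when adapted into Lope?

1

After substitution the input is /ɪjɛɪlɹ/.
The unsyllabifiable consonants are /ɹ/; each receives one epenthetic vowel.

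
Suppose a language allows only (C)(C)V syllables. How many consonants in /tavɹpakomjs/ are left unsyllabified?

4

The consonants /v/, /m/, /j/, /s/ cannot be parsed into a legal (C)(C)V syllable (no codas are permitted; onsets may contain at most 2 consonants).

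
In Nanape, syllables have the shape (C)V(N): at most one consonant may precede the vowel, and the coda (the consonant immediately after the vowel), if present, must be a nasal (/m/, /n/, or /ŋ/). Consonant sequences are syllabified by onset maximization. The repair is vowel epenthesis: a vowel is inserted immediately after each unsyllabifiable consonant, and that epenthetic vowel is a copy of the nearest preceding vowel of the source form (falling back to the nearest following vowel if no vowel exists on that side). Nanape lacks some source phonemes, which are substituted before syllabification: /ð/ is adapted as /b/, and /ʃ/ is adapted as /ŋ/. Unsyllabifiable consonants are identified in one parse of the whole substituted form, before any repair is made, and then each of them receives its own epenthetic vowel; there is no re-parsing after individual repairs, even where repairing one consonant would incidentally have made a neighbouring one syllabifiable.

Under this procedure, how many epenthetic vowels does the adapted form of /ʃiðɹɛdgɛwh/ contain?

4

After substitution the input is /ŋibɹɛdgɛwh/.
The unsyllabifiable consonants are /b/, /d/, /w/, /h/; each receives one epenthetic vowel.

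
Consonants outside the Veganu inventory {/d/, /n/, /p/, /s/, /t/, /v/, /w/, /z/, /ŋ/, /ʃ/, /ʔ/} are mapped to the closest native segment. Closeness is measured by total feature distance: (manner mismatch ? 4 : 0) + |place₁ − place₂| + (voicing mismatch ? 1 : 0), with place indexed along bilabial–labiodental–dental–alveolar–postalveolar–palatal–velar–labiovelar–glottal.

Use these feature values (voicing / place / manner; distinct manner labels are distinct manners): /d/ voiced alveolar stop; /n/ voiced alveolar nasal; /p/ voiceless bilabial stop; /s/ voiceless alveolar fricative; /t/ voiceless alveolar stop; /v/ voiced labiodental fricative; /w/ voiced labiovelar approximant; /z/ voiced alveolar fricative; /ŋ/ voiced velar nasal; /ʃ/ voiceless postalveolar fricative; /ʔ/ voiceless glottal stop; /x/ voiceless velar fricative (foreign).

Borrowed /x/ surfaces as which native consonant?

/ʃ/ is closest: same manner (fricative), place distance 2 (velar→postalveolar), same voicing; total 2. Next closest is /s/ at distance 3.

ʃ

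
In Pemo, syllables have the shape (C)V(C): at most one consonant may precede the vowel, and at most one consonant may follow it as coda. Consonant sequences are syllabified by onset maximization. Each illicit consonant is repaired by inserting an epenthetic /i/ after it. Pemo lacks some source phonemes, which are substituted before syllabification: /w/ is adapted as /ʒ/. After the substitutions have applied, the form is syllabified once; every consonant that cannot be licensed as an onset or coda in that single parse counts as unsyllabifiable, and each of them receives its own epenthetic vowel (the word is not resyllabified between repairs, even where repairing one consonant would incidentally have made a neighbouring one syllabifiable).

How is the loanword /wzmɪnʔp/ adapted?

Substitution: /w/ → /ʒ/, giving /ʒzmɪnʔp/.
Syllabifying with onset maximization leaves /ʒ/, /z/, /ʔ/, /p/ stranded (at most one coda consonant is licensed; onsets are limited to one consonant).
Each unlicensed consonant becomes the onset of a new syllable: /ʒ/ → /ʒi/, /z/ → /zi/, /ʔ/ → /ʔi/, /p/ → /pi/.

ʒizimɪnʔipi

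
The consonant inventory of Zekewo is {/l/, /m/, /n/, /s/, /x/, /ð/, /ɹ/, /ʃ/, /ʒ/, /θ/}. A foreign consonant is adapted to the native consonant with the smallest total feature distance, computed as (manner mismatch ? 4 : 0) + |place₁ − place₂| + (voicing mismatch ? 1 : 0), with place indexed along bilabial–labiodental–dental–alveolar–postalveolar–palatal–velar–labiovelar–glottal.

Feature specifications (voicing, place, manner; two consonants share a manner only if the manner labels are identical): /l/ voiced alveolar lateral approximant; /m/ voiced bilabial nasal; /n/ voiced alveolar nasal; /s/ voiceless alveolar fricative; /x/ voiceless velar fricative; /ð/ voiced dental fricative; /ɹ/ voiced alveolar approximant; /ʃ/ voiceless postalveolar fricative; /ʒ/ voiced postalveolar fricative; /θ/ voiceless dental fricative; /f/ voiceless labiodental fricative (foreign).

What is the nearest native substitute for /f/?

θ

/θ/ is closest: same manner (fricative), place distance 1 (labiodental→dental), same voicing; total 1. Next closest is /s/ at distance 2.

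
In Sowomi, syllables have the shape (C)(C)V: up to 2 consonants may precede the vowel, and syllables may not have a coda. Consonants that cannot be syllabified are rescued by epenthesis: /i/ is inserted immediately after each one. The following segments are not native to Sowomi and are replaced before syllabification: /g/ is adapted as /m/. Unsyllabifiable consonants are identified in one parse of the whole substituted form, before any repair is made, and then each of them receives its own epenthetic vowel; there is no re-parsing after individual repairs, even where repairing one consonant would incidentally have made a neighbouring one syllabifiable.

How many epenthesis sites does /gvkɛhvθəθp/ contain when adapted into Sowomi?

After substitution the input is /mvkɛhvθəθp/.
The unsyllabifiable consonants are /m/, /h/, /θ/, /p/; each receives one epenthetic vowel.

4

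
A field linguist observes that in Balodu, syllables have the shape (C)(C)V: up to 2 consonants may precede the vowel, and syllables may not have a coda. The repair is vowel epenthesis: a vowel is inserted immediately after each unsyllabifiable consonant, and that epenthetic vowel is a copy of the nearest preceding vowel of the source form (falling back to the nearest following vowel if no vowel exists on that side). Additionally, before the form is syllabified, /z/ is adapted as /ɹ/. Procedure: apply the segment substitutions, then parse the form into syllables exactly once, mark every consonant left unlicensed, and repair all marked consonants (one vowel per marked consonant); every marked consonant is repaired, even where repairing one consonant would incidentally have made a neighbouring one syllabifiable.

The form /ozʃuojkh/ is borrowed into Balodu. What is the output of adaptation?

oɹʃuojokoho

Substitution: /z/ → /ɹ/, giving /oɹʃuojkh/.
The consonants /j/, /k/, /h/ cannot be parsed into a legal (C)(C)V syllable (no codas are permitted; onsets may contain at most 2 consonants).
Inserting the epenthetic vowel yields /j/ → /jo/, /k/ → /ko/, /h/ → /ho/.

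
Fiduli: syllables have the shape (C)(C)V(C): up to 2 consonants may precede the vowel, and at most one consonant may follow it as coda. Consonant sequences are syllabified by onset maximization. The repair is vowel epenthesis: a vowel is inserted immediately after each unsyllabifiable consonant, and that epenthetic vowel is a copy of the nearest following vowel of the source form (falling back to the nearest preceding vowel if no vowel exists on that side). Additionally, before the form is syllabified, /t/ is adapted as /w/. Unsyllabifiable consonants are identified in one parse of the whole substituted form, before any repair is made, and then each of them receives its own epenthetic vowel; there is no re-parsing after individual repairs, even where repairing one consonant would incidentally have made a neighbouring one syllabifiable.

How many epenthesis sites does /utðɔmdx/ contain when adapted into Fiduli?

2

After substitution the input is /uwðɔmdx/.
The unsyllabifiable consonants are /d/, /x/; each receives one epenthetic vowel.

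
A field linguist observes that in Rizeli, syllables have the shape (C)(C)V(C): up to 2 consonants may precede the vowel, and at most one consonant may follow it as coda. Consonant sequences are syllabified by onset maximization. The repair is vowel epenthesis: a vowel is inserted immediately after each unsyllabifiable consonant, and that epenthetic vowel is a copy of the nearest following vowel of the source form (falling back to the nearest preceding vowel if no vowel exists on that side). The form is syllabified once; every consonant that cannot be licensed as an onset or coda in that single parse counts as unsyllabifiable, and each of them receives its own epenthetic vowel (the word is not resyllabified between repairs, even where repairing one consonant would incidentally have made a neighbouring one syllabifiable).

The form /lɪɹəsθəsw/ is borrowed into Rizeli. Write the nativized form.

lɪɹəsθəswə

The consonants /w/ cannot be parsed into a legal (C)(C)V(C) syllable (at most one coda consonant is licensed; onsets may contain at most 2 consonants).
Each unlicensed consonant becomes the onset of a new syllable: /w/ → /wə/.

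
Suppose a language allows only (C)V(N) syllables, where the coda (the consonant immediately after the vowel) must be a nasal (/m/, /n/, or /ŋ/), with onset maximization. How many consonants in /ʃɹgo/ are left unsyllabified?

2

Syllabifying with onset maximization leaves /ʃ/, /ɹ/ stranded (only a nasal (/m/, /n/, or /ŋ/) is licensed in coda position; onsets are limited to one consonant).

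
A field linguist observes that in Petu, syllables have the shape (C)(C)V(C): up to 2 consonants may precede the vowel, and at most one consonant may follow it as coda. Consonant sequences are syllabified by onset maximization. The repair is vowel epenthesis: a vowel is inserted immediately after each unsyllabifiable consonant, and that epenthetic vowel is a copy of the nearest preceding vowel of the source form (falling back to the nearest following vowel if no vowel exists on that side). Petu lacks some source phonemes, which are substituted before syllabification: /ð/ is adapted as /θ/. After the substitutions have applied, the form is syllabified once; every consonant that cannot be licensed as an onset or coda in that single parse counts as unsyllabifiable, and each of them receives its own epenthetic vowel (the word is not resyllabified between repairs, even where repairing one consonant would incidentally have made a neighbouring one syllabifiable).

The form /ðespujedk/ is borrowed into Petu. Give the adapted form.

Substitution: /ð/ → /θ/, giving /θespujedk/.
The consonants /k/ cannot be parsed into a legal (C)(C)V(C) syllable (at most one coda consonant is licensed; onsets may contain at most 2 consonants).
Epenthesis after each stranded consonant: /k/ → /ke/.

θespujedke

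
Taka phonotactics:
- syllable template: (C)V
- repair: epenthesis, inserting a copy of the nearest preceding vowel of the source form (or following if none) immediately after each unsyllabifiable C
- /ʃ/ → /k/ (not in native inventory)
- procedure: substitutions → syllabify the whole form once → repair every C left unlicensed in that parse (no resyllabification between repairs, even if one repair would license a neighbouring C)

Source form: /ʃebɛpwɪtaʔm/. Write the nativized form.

kebɛpɛwɪtaʔama

Substitution: /ʃ/ → /k/, giving /kebɛpwɪtaʔm/.
The consonants /p/, /ʔ/, /m/ cannot be parsed into a legal (C)V syllable (no codas are permitted; onsets are limited to one consonant).
Epenthesis after each stranded consonant: /p/ → /pɛ/, /ʔ/ → /ʔa/, /m/ → /ma/.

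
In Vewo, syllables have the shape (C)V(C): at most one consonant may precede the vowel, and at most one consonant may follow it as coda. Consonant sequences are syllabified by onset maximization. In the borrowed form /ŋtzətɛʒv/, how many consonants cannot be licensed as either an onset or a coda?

3

Syllabifying with onset maximization leaves /ŋ/, /t/, /v/ stranded (at most one coda consonant is licensed; onsets are limited to one consonant).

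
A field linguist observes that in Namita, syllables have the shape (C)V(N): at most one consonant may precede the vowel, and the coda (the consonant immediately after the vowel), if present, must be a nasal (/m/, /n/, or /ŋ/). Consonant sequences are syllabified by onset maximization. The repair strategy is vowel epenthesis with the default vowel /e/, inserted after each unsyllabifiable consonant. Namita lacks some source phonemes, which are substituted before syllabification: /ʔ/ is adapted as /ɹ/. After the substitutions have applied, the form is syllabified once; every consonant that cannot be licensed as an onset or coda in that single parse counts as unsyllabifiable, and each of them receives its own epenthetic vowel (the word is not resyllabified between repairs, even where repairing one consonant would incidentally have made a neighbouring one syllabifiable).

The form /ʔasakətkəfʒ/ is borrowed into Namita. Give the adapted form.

Substitution: /ʔ/ → /ɹ/, giving /ɹasakətkəfʒ/.
Syllabifying with onset maximization leaves /t/, /f/, /ʒ/ stranded (only a nasal (/m/, /n/, or /ŋ/) is licensed in coda position; onsets are limited to one consonant).
Each unlicensed consonant becomes the onset of a new syllable: /t/ → /te/, /f/ → /fe/, /ʒ/ → /ʒe/.

ɹasakətekəfeʒe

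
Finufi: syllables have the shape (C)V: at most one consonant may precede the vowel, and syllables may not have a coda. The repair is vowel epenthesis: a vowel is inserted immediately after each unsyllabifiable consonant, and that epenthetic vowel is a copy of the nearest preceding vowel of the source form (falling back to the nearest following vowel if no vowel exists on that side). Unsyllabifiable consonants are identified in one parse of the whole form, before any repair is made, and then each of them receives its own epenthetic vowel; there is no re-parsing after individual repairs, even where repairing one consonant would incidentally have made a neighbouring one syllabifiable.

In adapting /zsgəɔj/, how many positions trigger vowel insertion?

The unsyllabifiable consonants are /z/, /s/, /j/; each receives one epenthetic vowel.

3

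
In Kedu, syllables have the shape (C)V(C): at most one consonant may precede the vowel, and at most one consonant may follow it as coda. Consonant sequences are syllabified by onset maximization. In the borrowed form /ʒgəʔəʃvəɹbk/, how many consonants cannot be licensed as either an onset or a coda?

3

The consonants /ʒ/, /b/, /k/ cannot be parsed into a legal (C)V(C) syllable (at most one coda consonant is licensed; onsets are limited to one consonant).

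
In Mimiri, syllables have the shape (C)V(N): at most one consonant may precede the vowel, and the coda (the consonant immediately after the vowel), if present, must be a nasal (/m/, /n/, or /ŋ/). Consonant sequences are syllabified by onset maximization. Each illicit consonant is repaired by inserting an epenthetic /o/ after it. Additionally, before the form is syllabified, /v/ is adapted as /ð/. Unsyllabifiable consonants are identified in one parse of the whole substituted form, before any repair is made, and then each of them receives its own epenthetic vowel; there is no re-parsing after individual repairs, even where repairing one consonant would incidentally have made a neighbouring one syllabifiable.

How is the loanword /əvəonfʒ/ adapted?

Substitution: /v/ → /ð/, giving /əðəonfʒ/.
Under (C)V(N), the unsyllabifiable consonants are /f/, /ʒ/ (only a nasal (/m/, /n/, or /ŋ/) is licensed in coda position; onsets are limited to one consonant).
Epenthesis after each stranded consonant: /f/ → /fo/, /ʒ/ → /ʒo/.

əðəonfoʒo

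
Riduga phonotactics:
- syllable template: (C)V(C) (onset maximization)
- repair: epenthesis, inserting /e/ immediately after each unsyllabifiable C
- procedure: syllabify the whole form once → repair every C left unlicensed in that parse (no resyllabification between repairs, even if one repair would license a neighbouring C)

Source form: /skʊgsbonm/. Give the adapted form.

Syllabifying with onset maximization leaves /s/, /s/, /m/ stranded (at most one coda consonant is licensed; onsets are limited to one consonant).
Inserting the epenthetic vowel yields /s/ → /se/, /s/ → /se/, /m/ → /me/.

sekʊgsebonme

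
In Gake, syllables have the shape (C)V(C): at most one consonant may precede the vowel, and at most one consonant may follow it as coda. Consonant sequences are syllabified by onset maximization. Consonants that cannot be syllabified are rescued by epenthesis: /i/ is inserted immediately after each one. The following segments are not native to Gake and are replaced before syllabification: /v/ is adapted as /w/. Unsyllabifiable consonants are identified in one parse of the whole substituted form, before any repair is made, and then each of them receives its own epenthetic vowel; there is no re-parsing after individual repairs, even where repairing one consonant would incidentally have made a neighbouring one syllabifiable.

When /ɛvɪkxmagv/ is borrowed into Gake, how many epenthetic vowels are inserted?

2

After substitution the input is /ɛwɪkxmagw/.
The unsyllabifiable consonants are /x/, /w/; each receives one epenthetic vowel.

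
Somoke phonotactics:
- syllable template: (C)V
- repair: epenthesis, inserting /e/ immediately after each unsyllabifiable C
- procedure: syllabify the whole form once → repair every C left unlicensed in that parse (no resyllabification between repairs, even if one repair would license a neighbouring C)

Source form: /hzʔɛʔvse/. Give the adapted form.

The consonants /h/, /z/, /ʔ/, /v/ cannot be parsed into a legal (C)V syllable (no codas are permitted; onsets are limited to one consonant).
Each unlicensed consonant becomes the onset of a new syllable: /h/ → /he/, /z/ → /ze/, /ʔ/ → /ʔe/, /v/ → /ve/.

hezeʔɛʔevese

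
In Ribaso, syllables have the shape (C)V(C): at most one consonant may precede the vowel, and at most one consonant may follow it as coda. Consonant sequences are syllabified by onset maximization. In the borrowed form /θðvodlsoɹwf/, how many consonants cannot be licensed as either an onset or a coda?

Under (C)V(C), the unsyllabifiable consonants are /θ/, /ð/, /l/, /w/, /f/ (at most one coda consonant is licensed; onsets are limited to one consonant).

5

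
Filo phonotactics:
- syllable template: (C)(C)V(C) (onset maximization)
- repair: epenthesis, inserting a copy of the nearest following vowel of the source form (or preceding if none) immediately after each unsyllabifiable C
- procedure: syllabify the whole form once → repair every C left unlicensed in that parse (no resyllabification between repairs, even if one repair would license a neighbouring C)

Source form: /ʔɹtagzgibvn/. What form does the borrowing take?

Syllabifying with onset maximization leaves /ʔ/, /v/, /n/ stranded (at most one coda consonant is licensed; onsets may contain at most 2 consonants).
Inserting the epenthetic vowel yields /ʔ/ → /ʔa/, /v/ → /vi/, /n/ → /ni/.

ʔaɹtagzgibvini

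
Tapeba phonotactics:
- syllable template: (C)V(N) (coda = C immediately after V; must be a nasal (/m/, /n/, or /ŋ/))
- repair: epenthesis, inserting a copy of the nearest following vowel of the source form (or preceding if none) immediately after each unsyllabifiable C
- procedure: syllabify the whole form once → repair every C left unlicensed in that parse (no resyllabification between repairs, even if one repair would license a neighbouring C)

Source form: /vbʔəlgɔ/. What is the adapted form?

Syllabifying with onset maximization leaves /v/, /b/, /l/ stranded (only a nasal (/m/, /n/, or /ŋ/) is licensed in coda position; onsets are limited to one consonant).
Epenthesis after each stranded consonant: /v/ → /və/, /b/ → /bə/, /l/ → /lɔ/.

vəbəʔəlɔgɔ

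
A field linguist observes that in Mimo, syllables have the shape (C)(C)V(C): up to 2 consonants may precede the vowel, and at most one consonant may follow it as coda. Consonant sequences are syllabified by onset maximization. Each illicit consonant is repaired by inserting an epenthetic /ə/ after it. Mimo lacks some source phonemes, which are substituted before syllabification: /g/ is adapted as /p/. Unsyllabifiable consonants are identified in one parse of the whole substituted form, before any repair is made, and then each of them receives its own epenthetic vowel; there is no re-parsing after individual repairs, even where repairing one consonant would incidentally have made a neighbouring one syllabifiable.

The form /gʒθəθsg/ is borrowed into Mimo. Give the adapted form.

Substitution: /g/ → /p/, giving /pʒθəθsp/.
The consonants /p/, /s/, /p/ cannot be parsed into a legal (C)(C)V(C) syllable (at most one coda consonant is licensed; onsets may contain at most 2 consonants).
Inserting the epenthetic vowel yields /p/ → /pə/, /s/ → /sə/, /p/ → /pə/.

pəʒθəθsəpə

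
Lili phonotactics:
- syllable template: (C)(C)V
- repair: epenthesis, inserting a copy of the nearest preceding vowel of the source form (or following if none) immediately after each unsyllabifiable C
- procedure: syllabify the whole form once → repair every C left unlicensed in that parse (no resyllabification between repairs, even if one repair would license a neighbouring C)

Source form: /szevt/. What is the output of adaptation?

Under (C)(C)V, the unsyllabifiable consonants are /v/, /t/ (no codas are permitted; onsets may contain at most 2 consonants).
Each unlicensed consonant becomes the onset of a new syllable: /v/ → /ve/, /t/ → /te/.

szevete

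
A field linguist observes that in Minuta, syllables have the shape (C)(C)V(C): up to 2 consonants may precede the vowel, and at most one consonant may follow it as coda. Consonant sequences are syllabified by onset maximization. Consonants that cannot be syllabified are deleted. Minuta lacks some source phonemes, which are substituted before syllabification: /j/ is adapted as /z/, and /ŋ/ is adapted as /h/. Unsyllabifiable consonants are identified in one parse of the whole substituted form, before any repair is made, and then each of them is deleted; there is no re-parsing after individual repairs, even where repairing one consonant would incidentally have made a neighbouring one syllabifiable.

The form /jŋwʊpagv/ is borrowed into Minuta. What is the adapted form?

Substitution: /j/ → /z/, /ŋ/ → /h/, giving /zhwʊpagv/.
Syllabifying with onset maximization leaves /z/, /v/ stranded (at most one coda consonant is licensed; onsets may contain at most 2 consonants).
Deleting the stranded consonants removes /z/, /v/.

hwʊpag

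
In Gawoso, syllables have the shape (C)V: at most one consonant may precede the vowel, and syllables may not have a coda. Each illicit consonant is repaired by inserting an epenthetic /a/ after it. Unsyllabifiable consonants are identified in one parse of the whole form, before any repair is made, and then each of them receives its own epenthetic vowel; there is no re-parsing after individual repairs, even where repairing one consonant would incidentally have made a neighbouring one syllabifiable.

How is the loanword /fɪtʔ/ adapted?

The consonants /t/, /ʔ/ cannot be parsed into a legal (C)V syllable (no codas are permitted; onsets are limited to one consonant).
Each unlicensed consonant becomes the onset of a new syllable: /t/ → /ta/, /ʔ/ → /ʔa/.

fɪtaʔa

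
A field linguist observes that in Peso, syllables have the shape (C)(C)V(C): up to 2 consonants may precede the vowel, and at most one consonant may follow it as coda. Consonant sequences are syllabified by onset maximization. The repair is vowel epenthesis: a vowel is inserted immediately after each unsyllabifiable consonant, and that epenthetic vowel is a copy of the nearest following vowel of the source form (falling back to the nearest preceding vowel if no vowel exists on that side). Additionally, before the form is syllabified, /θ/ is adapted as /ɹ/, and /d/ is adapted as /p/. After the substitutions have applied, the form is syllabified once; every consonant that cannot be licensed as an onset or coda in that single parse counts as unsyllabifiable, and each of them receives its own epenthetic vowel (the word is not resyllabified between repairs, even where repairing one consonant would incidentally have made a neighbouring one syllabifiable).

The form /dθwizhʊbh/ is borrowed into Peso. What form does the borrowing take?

Substitution: /d/ → /p/, /θ/ → /ɹ/, giving /pɹwizhʊbh/.
Under (C)(C)V(C), the unsyllabifiable consonants are /p/, /h/ (at most one coda consonant is licensed; onsets may contain at most 2 consonants).
Epenthesis after each stranded consonant: /p/ → /pi/, /h/ → /hʊ/.

piɹwizhʊbhʊ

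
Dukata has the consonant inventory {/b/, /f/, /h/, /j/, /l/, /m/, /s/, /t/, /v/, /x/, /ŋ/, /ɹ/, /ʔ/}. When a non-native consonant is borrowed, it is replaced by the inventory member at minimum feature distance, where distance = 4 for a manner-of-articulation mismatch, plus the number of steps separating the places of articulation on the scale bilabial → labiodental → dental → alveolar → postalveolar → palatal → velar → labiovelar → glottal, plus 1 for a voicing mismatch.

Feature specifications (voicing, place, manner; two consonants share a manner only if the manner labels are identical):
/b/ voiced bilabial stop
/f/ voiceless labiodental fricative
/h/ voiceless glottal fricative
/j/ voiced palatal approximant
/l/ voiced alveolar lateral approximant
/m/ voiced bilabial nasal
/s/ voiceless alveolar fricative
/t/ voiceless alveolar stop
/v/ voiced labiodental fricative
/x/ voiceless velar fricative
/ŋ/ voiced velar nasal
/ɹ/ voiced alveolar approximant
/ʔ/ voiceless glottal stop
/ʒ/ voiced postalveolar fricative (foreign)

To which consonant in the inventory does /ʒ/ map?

s

/s/ is closest: same manner (fricative), place distance 1 (postalveolar→alveolar), voicing differs (+1); total 2. Next closest is /v/ at distance 3.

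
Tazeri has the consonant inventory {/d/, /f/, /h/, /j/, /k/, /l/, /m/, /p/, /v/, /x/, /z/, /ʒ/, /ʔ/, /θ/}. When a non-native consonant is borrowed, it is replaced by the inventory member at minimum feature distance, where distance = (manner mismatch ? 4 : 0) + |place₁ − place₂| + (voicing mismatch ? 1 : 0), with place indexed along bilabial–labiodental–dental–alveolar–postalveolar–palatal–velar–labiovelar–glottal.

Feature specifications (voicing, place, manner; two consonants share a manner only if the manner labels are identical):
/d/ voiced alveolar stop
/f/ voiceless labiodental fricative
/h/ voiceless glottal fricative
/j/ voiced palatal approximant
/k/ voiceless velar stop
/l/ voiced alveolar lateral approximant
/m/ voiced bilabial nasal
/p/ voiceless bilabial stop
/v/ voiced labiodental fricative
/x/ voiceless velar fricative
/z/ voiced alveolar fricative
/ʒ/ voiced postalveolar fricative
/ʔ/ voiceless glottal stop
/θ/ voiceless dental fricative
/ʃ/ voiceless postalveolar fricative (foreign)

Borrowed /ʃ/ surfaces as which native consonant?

ʒ

/ʒ/ is closest: same manner (fricative), place distance 0 (postalveolar→postalveolar), voicing differs (+1); total 1. Next closest is /x/ at distance 2.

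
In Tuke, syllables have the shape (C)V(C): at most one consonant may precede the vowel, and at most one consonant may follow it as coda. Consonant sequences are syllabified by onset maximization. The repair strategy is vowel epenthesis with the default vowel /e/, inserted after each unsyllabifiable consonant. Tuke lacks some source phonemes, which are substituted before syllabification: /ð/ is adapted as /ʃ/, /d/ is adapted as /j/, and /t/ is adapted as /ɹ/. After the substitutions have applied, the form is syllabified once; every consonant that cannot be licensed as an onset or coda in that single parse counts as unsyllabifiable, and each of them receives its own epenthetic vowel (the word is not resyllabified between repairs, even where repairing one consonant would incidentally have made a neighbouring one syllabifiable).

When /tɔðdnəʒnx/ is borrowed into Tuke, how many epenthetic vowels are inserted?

After substitution the input is /ɹɔʃjnəʒnx/.
The unsyllabifiable consonants are /j/, /n/, /x/; each receives one epenthetic vowel.

3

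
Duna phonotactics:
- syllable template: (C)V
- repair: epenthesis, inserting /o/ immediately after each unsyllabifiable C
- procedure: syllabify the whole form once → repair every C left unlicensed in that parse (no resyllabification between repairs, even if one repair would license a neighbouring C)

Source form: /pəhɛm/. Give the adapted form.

pəhɛmo

Under (C)V, the unsyllabifiable consonants are /m/ (no codas are permitted; onsets are limited to one consonant).
Epenthesis after each stranded consonant: /m/ → /mo/.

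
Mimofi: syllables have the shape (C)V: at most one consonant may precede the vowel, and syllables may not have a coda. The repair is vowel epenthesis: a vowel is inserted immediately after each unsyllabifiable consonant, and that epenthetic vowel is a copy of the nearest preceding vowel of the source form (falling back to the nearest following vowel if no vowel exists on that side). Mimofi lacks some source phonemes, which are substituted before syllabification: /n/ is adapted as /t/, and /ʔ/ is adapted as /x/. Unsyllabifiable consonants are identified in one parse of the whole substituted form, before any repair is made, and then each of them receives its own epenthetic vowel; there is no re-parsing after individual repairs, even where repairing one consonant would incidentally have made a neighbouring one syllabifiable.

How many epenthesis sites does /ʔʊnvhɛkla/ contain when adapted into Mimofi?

3

After substitution the input is /xʊtvhɛkla/.
The unsyllabifiable consonants are /t/, /v/, /k/; each receives one epenthetic vowel.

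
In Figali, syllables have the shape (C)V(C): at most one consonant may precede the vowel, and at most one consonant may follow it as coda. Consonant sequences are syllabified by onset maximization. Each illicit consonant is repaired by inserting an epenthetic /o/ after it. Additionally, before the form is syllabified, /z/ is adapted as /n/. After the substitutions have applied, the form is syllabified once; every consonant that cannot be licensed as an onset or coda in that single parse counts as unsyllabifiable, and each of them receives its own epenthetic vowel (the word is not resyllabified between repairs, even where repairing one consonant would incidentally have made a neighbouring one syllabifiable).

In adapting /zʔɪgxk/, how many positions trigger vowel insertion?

After substitution the input is /nʔɪgxk/.
The unsyllabifiable consonants are /n/, /x/, /k/; each receives one epenthetic vowel.

3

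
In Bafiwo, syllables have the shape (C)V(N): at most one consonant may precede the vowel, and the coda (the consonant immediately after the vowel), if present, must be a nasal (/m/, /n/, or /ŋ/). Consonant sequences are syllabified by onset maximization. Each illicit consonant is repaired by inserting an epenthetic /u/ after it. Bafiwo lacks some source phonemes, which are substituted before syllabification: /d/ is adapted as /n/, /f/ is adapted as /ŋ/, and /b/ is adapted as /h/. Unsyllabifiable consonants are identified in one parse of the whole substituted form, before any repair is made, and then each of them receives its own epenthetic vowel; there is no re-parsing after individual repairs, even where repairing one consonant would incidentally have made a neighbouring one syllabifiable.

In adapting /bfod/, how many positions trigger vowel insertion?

1

After substitution the input is /hŋon/.
The unsyllabifiable consonants are /h/; each receives one epenthetic vowel.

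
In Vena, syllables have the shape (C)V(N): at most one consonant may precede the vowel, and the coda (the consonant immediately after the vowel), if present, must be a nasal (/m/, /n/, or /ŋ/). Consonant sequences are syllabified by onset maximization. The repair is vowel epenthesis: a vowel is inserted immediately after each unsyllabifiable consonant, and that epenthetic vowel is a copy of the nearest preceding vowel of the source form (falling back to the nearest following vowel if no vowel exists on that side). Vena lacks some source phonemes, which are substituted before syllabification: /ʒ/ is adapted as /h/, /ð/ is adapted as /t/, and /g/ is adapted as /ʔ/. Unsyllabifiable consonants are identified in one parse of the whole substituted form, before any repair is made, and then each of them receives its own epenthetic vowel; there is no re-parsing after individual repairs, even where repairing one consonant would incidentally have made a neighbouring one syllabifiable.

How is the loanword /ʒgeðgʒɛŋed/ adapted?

Substitution: /ʒ/ → /h/, /g/ → /ʔ/, /ð/ → /t/, giving /hʔetʔhɛŋed/.
Under (C)V(N), the unsyllabifiable consonants are /h/, /t/, /ʔ/, /d/ (only a nasal (/m/, /n/, or /ŋ/) is licensed in coda position; onsets are limited to one consonant).
Each unlicensed consonant becomes the onset of a new syllable: /h/ → /he/, /t/ → /te/, /ʔ/ → /ʔe/, /d/ → /de/.

heʔeteʔehɛŋede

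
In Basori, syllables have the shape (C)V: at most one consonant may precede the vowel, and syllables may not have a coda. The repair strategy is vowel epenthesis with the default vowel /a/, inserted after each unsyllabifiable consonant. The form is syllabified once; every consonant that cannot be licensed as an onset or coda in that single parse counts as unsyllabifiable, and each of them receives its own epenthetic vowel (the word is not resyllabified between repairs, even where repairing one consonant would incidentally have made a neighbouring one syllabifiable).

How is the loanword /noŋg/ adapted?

Syllabifying with onset maximization leaves /ŋ/, /g/ stranded (no codas are permitted; onsets are limited to one consonant).
Each unlicensed consonant becomes the onset of a new syllable: /ŋ/ → /ŋa/, /g/ → /ga/.

noŋaga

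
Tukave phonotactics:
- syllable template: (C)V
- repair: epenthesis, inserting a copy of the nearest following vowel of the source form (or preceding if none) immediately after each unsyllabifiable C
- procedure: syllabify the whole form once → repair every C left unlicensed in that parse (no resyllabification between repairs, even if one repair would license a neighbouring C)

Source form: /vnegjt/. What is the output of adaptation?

venegejete

The consonants /v/, /g/, /j/, /t/ cannot be parsed into a legal (C)V syllable (no codas are permitted; onsets are limited to one consonant).
Inserting the epenthetic vowel yields /v/ → /ve/, /g/ → /ge/, /j/ → /je/, /t/ → /te/.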